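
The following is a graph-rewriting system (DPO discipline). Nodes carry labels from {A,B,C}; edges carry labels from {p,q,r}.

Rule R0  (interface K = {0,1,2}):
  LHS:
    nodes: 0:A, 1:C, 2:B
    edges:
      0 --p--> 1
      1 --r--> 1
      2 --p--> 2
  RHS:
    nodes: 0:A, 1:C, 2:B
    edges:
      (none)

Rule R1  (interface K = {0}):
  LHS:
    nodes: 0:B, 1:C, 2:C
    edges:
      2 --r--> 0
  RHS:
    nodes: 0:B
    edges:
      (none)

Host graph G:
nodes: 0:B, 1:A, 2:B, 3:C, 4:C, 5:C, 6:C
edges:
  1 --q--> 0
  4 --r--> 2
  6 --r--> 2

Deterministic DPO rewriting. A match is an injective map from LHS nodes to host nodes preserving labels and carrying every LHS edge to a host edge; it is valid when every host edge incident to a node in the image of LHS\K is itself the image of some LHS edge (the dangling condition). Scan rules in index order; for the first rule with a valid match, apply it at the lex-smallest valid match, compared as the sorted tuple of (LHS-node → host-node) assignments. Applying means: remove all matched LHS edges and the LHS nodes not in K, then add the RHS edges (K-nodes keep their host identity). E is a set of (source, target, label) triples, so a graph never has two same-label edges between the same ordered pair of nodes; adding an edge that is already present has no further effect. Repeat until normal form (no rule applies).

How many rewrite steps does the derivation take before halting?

Answer: 2

Derivation:
[0] host  ⇒  7 nodes, 3 edges  {1-q->0 4-r->2 6-r->2}
[1] R1 @ {0↦2, 1↦3, 2↦4}  ⇒  5 nodes, 2 edges  {1-q->0 6-r->2}
[2] R1 @ {0↦2, 1↦5, 2↦6}  ⇒  3 nodes, 1 edges  {1-q->0}
halt: no rule applies after step 2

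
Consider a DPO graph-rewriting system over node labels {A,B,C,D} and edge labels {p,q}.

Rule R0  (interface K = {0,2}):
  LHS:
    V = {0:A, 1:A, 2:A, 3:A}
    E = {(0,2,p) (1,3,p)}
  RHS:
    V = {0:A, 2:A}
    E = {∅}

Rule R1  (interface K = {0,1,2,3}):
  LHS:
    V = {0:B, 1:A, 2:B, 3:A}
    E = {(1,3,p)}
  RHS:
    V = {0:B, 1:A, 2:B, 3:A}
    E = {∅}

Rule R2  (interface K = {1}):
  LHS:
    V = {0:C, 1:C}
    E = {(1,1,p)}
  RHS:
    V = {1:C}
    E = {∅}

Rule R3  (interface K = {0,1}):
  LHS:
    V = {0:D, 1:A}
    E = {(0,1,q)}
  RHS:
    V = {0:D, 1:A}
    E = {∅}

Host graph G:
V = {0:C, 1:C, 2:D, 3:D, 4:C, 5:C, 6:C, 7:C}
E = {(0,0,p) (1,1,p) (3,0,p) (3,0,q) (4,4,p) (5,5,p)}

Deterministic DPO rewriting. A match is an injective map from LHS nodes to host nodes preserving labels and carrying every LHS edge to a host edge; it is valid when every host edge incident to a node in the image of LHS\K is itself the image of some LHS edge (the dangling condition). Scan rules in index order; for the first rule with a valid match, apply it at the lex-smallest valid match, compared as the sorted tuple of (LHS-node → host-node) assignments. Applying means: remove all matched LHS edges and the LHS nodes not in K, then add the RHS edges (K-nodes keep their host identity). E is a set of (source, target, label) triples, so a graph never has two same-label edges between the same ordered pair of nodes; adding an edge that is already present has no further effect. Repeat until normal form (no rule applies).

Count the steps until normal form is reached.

Answer: 4

Steps:
[0] host  ⇒  8 nodes, 6 edges  {0-p->0 1-p->1 3-p->0 3-q->0 4-p->4 5-p->5}
[1] R2 @ {0↦6, 1↦0}  ⇒  7 nodes, 5 edges  {1-p->1 3-p->0 3-q->0 4-p->4 5-p->5}
[2] R2 @ {0↦7, 1↦1}  ⇒  6 nodes, 4 edges  {3-p->0 3-q->0 4-p->4 5-p->5}
[3] R2 @ {0↦1, 1↦4}  ⇒  5 nodes, 3 edges  {3-p->0 3-q->0 5-p->5}
[4] R2 @ {0↦4, 1↦5}  ⇒  4 nodes, 2 edges  {3-p->0 3-q->0}
halt: no rule applies after step 4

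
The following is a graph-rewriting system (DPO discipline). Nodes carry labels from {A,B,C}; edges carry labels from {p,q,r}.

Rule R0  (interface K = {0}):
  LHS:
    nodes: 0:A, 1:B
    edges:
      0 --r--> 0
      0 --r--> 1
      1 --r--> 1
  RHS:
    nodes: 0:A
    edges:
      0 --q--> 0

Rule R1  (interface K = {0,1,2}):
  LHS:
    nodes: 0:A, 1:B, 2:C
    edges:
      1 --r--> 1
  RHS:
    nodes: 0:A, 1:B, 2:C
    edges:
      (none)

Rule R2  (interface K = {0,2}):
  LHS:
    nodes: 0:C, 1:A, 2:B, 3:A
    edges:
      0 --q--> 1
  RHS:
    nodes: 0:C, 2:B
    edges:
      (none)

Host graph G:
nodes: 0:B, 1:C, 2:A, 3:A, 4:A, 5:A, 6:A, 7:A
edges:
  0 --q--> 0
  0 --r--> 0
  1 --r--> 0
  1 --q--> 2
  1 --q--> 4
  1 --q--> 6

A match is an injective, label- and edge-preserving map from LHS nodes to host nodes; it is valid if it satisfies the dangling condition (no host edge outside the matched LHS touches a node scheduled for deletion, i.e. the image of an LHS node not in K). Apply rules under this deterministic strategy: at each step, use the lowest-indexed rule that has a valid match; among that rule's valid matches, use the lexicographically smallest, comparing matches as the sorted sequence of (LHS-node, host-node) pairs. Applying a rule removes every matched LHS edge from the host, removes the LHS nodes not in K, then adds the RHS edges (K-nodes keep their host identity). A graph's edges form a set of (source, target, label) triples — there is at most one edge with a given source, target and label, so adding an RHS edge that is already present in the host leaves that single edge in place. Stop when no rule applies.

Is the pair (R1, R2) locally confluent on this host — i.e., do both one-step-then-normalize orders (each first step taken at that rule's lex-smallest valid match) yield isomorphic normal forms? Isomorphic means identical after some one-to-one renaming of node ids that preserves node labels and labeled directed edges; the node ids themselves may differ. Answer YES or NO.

branch R1-first: apply at {0↦2, 1↦0, 2↦1} → |E|=5, then 3 more step(s) → NF |V|=2 |E|=2 V={0:B, 1:C} E=0-q->0 1-r->0
branch R2-first: apply at {0↦1, 1↦2, 2↦0, 3↦3} → |E|=5, then 3 more step(s) → NF |V|=2 |E|=2 V={0:B, 1:C} E=0-q->0 1-r->0
graphs isomorphic (equal up to label-preserving node renaming)

Answer: YES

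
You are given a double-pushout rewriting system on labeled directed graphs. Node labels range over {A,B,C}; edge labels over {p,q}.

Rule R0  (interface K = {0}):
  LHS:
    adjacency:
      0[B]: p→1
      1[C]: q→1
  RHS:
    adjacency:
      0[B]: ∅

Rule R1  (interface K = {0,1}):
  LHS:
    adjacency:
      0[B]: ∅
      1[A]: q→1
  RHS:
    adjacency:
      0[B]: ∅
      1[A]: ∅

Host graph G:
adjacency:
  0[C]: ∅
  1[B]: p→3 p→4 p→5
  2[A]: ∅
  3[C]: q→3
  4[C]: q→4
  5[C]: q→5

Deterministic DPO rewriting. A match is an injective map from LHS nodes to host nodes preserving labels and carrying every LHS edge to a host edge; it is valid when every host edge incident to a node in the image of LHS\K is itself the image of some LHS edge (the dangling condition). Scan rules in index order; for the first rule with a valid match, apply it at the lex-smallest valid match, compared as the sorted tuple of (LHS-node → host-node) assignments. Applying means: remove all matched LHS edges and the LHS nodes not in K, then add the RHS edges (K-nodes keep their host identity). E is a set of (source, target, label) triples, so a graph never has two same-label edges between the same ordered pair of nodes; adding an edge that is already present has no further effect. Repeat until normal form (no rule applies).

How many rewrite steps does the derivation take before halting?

[0] host  ⇒  6 nodes, 6 edges  {1-p->3 1-p->4 1-p->5 3-q->3 4-q->4 5-q->5}
[1] R0 @ {0↦1, 1↦3}  ⇒  5 nodes, 4 edges  {1-p->4 1-p->5 4-q->4 5-q->5}
[2] R0 @ {0↦1, 1↦4}  ⇒  4 nodes, 2 edges  {1-p->5 5-q->5}
[3] R0 @ {0↦1, 1↦5}  ⇒  3 nodes, 0 edges  {∅}
halt: no rule applies after step 3

Answer: 3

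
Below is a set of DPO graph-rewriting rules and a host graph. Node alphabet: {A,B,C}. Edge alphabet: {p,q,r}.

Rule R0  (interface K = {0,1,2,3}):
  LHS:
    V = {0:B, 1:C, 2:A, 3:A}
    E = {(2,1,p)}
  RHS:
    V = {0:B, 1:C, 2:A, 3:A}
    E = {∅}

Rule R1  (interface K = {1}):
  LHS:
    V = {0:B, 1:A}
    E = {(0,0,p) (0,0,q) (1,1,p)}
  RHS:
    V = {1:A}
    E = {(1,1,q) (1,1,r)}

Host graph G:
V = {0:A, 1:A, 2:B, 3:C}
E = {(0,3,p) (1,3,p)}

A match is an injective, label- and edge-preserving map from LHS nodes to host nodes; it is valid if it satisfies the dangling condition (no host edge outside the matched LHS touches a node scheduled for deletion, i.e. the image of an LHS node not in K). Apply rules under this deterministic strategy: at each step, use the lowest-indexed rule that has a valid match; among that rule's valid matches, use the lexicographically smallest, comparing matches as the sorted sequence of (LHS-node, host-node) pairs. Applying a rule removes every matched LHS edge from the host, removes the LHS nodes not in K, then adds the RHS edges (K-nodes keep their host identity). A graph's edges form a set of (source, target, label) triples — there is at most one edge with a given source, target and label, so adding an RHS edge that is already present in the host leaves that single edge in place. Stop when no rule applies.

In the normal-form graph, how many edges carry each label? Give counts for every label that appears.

Answer: (no edges)

Derivation:
start.  V:4 E:2  edges: 0-p->3 1-p->3
1. fire R0 via {0↦2, 1↦3, 2↦0, 3↦1}  →  V:4 E:1  edges: 1-p->3
2. fire R0 via {0↦2, 1↦3, 2↦1, 3↦0}  →  V:4 E:0  edges: ∅
halt: no rule applies after step 2
NF edges: []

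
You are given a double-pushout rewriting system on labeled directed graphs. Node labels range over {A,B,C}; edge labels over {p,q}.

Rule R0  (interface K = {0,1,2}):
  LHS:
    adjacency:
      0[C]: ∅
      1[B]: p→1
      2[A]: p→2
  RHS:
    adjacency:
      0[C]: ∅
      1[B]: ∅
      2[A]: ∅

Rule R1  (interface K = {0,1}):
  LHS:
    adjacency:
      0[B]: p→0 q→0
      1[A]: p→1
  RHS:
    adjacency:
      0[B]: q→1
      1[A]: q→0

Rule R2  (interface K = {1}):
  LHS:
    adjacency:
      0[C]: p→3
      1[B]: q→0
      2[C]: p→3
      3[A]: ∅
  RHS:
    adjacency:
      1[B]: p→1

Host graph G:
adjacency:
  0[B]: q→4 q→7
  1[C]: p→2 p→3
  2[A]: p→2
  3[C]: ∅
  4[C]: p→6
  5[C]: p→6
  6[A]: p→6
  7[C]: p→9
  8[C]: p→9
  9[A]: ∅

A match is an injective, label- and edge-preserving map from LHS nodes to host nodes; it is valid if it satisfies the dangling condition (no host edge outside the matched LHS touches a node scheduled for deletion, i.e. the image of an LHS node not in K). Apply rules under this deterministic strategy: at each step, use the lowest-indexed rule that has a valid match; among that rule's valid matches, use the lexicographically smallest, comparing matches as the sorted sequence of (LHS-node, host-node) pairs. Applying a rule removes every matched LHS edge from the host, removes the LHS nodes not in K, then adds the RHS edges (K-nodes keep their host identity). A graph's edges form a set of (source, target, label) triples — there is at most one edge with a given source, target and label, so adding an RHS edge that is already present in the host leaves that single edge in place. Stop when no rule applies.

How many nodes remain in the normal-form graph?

Answer: 7

Rewrite trace:
initial: |V|=10 |E|=10  E = 0-q->4 0-q->7 1-p->2 1-p->3 2-p->2 4-p->6 5-p->6 6-p->6 7-p->9 8-p->9
step 1: apply R2 at {0↦7, 1↦0, 2↦8, 3↦9}  → |V|=7 |E|=8  E = 0-p->0 0-q->4 1-p->2 1-p->3 2-p->2 4-p->6 5-p->6 6-p->6
step 2: apply R0 at {0↦1, 1↦0, 2↦2}  → |V|=7 |E|=6  E = 0-q->4 1-p->2 1-p->3 4-p->6 5-p->6 6-p->6
halt: no rule applies after step 2
NF nodes: {0:B, 1:C, 2:A, 3:C, 4:C, 5:C, 6:A}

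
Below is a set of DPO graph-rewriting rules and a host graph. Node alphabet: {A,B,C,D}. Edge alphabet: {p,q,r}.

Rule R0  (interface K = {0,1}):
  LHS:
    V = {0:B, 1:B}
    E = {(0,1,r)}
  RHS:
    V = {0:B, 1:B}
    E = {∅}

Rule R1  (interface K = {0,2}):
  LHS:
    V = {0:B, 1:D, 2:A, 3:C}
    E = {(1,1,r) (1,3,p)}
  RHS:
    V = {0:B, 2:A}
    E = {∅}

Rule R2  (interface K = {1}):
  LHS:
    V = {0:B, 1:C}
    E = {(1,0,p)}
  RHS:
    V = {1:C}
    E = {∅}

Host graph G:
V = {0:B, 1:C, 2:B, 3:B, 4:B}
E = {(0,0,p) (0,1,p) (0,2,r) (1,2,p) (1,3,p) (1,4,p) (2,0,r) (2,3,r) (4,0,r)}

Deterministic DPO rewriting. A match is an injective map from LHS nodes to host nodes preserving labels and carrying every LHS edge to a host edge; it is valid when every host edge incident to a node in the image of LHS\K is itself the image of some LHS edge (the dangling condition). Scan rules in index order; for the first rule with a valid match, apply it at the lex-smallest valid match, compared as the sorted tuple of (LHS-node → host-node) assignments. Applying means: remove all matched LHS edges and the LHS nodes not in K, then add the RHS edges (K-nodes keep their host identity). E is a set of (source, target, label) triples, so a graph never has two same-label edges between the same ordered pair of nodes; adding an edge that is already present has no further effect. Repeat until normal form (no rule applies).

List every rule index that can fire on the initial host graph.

R0: 4 valid matches — {0↦0, 1↦2}, {0↦2, 1↦0}, {0↦2, 1↦3} (+1 more)
R1: no valid match — LHS pattern not found
R2: no valid match — 3 raw matches, all fail dangling condition

Answer: [R0]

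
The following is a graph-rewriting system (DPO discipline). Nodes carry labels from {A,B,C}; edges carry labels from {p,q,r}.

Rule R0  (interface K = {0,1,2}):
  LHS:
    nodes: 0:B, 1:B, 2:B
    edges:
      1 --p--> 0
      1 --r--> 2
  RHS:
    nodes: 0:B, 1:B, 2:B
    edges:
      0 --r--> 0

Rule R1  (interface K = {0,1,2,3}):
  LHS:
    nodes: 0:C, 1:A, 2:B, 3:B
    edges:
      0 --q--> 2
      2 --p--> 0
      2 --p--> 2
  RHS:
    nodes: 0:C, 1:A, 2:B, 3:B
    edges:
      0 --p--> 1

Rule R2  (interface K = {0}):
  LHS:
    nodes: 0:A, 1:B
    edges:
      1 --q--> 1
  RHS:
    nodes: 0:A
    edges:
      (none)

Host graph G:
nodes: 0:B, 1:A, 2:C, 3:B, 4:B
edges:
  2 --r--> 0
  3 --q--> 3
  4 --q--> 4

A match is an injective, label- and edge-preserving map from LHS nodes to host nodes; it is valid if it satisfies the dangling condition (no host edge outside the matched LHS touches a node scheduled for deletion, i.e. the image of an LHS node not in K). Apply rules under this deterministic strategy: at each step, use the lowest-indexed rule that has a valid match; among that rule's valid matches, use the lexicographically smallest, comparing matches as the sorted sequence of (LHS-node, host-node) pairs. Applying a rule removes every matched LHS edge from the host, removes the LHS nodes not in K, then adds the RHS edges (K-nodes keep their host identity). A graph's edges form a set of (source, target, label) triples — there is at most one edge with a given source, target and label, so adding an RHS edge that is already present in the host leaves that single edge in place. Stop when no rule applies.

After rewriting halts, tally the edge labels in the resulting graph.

initial: |V|=5 |E|=3  E = 2-r->0 3-q->3 4-q->4
step 1: apply R2 at {0↦1, 1↦3}  → |V|=4 |E|=2  E = 2-r->0 4-q->4
step 2: apply R2 at {0↦1, 1↦4}  → |V|=3 |E|=1  E = 2-r->0
halt: no rule applies after step 2
NF edges: [(2, 0, 'r')]

Answer: r:1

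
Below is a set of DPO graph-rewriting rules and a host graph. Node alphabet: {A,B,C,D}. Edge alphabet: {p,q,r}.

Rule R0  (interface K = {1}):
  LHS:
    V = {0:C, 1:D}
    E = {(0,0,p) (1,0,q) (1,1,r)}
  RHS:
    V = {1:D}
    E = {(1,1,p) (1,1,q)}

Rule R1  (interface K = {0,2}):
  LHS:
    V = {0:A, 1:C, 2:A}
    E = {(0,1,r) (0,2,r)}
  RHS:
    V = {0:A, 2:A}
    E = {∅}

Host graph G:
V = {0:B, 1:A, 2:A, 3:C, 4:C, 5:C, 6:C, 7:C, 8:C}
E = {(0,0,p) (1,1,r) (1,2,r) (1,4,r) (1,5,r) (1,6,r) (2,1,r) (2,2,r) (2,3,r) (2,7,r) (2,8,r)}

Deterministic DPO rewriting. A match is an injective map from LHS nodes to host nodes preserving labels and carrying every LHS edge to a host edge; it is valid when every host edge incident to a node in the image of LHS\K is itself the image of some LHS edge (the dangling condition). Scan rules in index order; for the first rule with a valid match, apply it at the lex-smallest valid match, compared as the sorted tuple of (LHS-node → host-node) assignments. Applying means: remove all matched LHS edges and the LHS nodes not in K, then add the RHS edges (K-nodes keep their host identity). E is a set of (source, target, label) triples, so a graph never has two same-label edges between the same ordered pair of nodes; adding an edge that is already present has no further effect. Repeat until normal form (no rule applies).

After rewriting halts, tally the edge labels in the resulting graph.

start.  V:9 E:11  edges: 0-p->0 1-r->1 1-r->2 1-r->4 1-r->5 1-r->6 2-r->1 2-r->2 2-r->3 2-r->7 2-r->8
1. fire R1 via {0↦1, 1↦4, 2↦2}  →  V:8 E:9  edges: 0-p->0 1-r->1 1-r->5 1-r->6 2-r->1 2-r->2 2-r->3 2-r->7 2-r->8
2. fire R1 via {0↦2, 1↦3, 2↦1}  →  V:7 E:7  edges: 0-p->0 1-r->1 1-r->5 1-r->6 2-r->2 2-r->7 2-r->8
final graph: no rule applies after step 2
NF edges: [(0, 0, 'p'), (1, 1, 'r'), (1, 5, 'r'), (1, 6, 'r'), (2, 2, 'r'), (2, 7, 'r'), (2, 8, 'r')]

Answer: p:1 r:6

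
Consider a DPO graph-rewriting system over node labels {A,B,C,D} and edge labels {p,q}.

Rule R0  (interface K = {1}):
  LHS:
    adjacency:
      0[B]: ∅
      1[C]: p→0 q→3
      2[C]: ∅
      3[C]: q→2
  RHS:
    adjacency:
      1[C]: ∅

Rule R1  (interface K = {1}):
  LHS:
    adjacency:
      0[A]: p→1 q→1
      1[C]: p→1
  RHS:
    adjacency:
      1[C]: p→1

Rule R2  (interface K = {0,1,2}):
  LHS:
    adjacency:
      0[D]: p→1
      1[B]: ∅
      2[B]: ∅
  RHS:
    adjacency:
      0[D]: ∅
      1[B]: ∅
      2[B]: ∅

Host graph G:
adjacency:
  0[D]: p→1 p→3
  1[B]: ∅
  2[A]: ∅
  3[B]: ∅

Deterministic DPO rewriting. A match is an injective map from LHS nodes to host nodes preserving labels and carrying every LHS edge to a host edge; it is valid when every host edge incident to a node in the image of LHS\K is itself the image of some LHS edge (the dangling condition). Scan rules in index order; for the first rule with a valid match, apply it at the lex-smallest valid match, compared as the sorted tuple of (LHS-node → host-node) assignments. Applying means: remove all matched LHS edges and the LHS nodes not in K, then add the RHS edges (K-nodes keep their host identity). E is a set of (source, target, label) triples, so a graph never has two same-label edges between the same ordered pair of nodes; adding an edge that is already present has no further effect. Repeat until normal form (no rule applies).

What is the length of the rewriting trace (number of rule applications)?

Answer: 2

Steps:
initial: |V|=4 |E|=2  E = 0-p->1 0-p->3
step 1: apply R2 at {0↦0, 1↦1, 2↦3}  → |V|=4 |E|=1  E = 0-p->3
step 2: apply R2 at {0↦0, 1↦3, 2↦1}  → |V|=4 |E|=0  E = ∅
halt: no rule applies after step 2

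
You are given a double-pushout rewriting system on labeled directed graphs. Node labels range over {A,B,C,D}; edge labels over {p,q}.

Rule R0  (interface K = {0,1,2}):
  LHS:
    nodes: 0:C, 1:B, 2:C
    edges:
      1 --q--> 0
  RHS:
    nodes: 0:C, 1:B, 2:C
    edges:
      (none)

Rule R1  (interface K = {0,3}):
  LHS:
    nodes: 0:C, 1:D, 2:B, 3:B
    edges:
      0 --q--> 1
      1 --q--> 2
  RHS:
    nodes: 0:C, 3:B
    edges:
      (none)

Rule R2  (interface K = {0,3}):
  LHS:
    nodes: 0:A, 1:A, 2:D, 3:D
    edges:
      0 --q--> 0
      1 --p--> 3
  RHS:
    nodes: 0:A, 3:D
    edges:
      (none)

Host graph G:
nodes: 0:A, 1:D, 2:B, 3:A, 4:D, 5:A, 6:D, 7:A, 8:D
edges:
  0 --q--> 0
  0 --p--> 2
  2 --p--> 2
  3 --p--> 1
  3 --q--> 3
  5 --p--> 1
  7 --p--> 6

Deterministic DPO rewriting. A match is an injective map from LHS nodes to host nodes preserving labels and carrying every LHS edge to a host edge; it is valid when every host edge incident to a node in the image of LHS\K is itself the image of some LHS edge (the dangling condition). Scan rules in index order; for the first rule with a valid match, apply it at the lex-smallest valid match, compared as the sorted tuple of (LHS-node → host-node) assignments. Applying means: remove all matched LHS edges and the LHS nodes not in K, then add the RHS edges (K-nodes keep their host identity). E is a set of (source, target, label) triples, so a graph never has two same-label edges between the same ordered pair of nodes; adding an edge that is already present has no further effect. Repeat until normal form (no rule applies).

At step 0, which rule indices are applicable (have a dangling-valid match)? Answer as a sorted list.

Answer: [R2]

Rewrite trace:
R0: no valid match — LHS pattern not found
R1: no valid match — LHS pattern not found
R2: 8 valid matches — {0↦0, 1↦5, 2↦4, 3↦1}, {0↦0, 1↦5, 2↦8, 3↦1}, {0↦0, 1↦7, 2↦4, 3↦6} (+5 more)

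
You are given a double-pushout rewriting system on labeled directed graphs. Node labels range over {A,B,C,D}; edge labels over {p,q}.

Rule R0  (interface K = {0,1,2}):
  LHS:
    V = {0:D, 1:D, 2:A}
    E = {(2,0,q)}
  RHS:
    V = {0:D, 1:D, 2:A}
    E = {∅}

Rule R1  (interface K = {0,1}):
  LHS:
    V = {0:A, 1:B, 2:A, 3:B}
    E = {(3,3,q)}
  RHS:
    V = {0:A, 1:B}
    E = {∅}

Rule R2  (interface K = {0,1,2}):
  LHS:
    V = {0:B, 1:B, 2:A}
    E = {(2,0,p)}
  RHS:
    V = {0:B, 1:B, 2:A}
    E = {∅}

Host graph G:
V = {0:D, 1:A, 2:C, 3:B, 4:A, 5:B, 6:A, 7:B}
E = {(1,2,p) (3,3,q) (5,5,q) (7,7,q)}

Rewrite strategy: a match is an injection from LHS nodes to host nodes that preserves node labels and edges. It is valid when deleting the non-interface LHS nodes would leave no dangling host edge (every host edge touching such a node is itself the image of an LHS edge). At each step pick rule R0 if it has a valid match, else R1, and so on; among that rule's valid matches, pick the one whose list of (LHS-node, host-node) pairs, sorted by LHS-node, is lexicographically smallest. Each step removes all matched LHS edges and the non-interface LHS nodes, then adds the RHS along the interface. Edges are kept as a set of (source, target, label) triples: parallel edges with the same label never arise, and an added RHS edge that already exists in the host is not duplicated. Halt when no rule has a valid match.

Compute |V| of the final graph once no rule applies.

initial: |V|=8 |E|=4  E = 1-p->2 3-q->3 5-q->5 7-q->7
step 1: apply R1 at {0↦1, 1↦3, 2↦4, 3↦5}  → |V|=6 |E|=3  E = 1-p->2 3-q->3 7-q->7
step 2: apply R1 at {0↦1, 1↦3, 2↦6, 3↦7}  → |V|=4 |E|=2  E = 1-p->2 3-q->3
halt: no rule applies after step 2
NF nodes: {0:D, 1:A, 2:C, 3:B}

Answer: 4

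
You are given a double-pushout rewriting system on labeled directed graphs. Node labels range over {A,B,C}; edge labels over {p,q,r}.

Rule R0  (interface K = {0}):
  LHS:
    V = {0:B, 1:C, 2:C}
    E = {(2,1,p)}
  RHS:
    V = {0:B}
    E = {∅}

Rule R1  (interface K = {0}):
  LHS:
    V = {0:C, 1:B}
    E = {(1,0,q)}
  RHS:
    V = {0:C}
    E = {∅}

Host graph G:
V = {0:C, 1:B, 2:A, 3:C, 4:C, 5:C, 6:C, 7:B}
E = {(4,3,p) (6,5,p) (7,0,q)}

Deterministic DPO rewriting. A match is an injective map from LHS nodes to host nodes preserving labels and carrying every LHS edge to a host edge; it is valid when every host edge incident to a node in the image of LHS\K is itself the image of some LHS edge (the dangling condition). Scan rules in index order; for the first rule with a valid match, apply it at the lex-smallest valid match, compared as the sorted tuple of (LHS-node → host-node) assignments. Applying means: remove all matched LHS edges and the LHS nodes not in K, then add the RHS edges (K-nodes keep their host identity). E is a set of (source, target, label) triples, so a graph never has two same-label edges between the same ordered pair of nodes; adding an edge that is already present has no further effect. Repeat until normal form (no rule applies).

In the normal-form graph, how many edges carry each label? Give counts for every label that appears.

Answer: (no edges)

Derivation:
[0] host  ⇒  8 nodes, 3 edges  {4-p->3 6-p->5 7-q->0}
[1] R0 @ {0↦1, 1↦3, 2↦4}  ⇒  6 nodes, 2 edges  {6-p->5 7-q->0}
[2] R0 @ {0↦1, 1↦5, 2↦6}  ⇒  4 nodes, 1 edges  {7-q->0}
[3] R1 @ {0↦0, 1↦7}  ⇒  3 nodes, 0 edges  {∅}
normal form: no rule applies after step 3
NF edges: []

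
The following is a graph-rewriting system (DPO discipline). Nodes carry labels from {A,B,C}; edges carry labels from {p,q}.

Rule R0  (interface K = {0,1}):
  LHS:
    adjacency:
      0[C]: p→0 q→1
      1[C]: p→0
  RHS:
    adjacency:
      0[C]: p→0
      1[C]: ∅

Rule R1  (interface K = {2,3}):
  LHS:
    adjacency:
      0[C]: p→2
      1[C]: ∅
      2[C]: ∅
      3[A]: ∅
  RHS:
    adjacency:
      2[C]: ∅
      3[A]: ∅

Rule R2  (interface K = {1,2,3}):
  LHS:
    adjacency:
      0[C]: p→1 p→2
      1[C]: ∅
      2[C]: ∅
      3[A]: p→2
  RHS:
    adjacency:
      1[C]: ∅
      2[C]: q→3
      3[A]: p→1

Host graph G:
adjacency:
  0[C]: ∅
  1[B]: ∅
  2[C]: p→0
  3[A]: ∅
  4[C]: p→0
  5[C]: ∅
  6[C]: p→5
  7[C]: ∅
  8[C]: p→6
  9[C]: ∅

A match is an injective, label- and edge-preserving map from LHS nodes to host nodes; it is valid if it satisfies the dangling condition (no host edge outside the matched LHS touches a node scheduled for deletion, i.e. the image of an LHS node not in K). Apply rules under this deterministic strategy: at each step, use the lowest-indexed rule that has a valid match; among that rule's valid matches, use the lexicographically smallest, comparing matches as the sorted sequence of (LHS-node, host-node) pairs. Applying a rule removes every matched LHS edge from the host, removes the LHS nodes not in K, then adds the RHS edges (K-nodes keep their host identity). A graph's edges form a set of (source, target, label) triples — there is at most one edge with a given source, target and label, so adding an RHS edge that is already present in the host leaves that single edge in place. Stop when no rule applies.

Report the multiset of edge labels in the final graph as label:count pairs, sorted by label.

initial: |V|=10 |E|=4  E = 2-p->0 4-p->0 6-p->5 8-p->6
step 1: apply R1 at {0↦2, 1↦7, 2↦0, 3↦3}  → |V|=8 |E|=3  E = 4-p->0 6-p->5 8-p->6
step 2: apply R1 at {0↦4, 1↦9, 2↦0, 3↦3}  → |V|=6 |E|=2  E = 6-p->5 8-p->6
step 3: apply R1 at {0↦8, 1↦0, 2↦6, 3↦3}  → |V|=4 |E|=1  E = 6-p->5
halt: no rule applies after step 3
NF edges: [(6, 5, 'p')]

Answer: p:1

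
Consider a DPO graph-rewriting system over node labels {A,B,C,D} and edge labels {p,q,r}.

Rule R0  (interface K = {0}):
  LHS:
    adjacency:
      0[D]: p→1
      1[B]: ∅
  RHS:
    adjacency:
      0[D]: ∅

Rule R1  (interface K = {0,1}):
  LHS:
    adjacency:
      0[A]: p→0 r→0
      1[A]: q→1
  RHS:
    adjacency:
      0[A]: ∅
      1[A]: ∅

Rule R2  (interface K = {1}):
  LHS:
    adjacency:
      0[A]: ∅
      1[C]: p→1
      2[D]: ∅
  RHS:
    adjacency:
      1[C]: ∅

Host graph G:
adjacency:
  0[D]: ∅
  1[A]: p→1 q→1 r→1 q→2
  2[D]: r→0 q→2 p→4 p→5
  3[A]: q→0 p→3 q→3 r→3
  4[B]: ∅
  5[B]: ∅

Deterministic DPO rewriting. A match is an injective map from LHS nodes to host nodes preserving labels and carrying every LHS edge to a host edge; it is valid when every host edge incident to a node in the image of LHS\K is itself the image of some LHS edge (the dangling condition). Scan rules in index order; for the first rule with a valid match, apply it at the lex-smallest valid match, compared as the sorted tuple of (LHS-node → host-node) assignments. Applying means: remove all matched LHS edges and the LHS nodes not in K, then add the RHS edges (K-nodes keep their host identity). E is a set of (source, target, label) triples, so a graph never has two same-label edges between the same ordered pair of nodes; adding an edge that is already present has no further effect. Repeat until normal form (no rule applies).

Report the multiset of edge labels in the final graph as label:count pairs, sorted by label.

start.  V:6 E:12  edges: 1-p->1 1-q->1 1-r->1 1-q->2 2-r->0 2-q->2 2-p->4 2-p->5 3-q->0 3-p->3 3-q->3 3-r->3
1. fire R0 via {0↦2, 1↦4}  →  V:5 E:11  edges: 1-p->1 1-q->1 1-r->1 1-q->2 2-r->0 2-q->2 2-p->5 3-q->0 3-p->3 3-q->3 3-r->3
2. fire R0 via {0↦2, 1↦5}  →  V:4 E:10  edges: 1-p->1 1-q->1 1-r->1 1-q->2 2-r->0 2-q->2 3-q->0 3-p->3 3-q->3 3-r->3
3. fire R1 via {0↦1, 1↦3}  →  V:4 E:7  edges: 1-q->1 1-q->2 2-r->0 2-q->2 3-q->0 3-p->3 3-r->3
4. fire R1 via {0↦3, 1↦1}  →  V:4 E:4  edges: 1-q->2 2-r->0 2-q->2 3-q->0
normal form: no rule applies after step 4
NF edges: [(1, 2, 'q'), (2, 0, 'r'), (2, 2, 'q'), (3, 0, 'q')]

Answer: q:3 r:1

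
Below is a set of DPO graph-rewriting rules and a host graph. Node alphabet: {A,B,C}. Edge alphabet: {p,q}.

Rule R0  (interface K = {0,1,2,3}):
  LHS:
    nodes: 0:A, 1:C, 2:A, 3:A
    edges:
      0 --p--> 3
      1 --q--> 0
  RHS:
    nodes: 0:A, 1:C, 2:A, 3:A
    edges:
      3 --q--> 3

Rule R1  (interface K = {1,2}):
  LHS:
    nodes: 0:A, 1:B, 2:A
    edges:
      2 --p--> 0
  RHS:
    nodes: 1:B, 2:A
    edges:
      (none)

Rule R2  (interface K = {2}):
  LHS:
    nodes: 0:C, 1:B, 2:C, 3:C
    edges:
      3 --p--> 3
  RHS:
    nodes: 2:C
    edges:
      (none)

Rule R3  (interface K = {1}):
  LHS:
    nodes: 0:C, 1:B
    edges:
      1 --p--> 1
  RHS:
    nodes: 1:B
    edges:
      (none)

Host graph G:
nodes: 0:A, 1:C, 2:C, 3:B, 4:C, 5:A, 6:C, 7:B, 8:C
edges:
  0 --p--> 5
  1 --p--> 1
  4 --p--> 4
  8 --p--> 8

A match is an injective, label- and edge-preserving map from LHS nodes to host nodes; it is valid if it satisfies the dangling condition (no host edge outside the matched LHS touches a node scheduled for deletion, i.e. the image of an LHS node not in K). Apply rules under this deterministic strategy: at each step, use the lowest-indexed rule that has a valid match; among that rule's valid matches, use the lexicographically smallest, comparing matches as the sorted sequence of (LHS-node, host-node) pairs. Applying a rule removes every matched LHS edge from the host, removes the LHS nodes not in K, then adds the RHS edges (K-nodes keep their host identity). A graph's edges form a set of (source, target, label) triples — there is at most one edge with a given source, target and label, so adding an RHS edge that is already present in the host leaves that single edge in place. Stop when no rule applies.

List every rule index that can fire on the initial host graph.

Answer: [R1,R2]

Rewrite trace:
R0: no valid match — LHS pattern not found
R1: 2 valid matches — {0↦5, 1↦3, 2↦0}, {0↦5, 1↦7, 2↦0}
R2: 36 valid matches — {0↦2, 1↦3, 2↦1, 3↦4}, {0↦2, 1↦3, 2↦1, 3↦8}, {0↦2, 1↦3, 2↦4, 3↦1} (+33 more)
R3: no valid match — LHS pattern not found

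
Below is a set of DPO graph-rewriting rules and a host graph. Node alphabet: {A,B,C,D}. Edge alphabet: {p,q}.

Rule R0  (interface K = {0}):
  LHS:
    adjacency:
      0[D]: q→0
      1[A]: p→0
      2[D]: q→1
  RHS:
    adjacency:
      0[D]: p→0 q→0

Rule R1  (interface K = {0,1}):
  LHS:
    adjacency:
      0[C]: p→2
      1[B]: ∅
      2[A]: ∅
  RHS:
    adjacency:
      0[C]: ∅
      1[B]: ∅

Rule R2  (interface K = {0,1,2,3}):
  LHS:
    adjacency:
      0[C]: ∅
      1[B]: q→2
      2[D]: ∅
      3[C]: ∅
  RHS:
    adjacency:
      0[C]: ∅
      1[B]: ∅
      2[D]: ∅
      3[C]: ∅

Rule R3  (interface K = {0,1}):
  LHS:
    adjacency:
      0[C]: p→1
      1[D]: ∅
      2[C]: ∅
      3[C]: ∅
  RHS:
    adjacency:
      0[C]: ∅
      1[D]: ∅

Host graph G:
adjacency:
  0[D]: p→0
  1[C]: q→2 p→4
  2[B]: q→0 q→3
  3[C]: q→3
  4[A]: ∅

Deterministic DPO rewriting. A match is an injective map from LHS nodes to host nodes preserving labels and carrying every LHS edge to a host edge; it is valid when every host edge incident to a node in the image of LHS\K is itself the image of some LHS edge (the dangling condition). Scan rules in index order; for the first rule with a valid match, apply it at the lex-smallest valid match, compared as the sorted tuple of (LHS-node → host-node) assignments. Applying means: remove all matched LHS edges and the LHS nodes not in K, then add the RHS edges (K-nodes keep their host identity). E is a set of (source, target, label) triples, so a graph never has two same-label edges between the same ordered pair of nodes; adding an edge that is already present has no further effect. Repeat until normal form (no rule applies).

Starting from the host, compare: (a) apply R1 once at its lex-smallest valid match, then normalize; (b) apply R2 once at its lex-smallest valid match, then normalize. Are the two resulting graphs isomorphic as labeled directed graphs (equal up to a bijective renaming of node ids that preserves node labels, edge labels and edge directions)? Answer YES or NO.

branch R1-first: apply at {0↦1, 1↦2, 2↦4} → |E|=5, then 1 more step(s) → NF |V|=4 |E|=4 V={0:D, 1:C, 2:B, 3:C} E=0-p->0 1-q->2 2-q->3 3-q->3
branch R2-first: apply at {0↦1, 1↦2, 2↦0, 3↦3} → |E|=5, then 1 more step(s) → NF |V|=4 |E|=4 V={0:D, 1:C, 2:B, 3:C} E=0-p->0 1-q->2 2-q->3 3-q->3
graphs isomorphic (equal up to label-preserving node renaming)

Answer: YES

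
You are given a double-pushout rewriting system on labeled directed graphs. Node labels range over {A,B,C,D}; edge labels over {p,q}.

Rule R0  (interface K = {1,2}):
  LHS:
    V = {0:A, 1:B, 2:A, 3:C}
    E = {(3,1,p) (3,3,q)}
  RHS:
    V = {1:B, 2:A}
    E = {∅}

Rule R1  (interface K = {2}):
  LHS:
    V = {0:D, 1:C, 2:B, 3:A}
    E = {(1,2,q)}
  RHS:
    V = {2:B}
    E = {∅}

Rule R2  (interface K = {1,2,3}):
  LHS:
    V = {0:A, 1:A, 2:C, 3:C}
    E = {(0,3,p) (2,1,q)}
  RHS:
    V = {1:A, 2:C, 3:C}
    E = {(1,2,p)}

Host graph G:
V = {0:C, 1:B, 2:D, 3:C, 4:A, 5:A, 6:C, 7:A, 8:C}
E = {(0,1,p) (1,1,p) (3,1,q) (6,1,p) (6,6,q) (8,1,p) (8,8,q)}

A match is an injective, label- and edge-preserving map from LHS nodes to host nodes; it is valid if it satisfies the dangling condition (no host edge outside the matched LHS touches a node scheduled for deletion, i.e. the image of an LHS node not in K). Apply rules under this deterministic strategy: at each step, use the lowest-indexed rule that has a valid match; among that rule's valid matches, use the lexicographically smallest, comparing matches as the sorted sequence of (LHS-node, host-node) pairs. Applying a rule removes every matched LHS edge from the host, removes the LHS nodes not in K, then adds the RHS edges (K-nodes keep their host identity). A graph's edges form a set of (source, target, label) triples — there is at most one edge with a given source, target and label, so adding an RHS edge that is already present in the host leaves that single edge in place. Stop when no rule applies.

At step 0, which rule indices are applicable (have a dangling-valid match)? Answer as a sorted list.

Answer: [R0,R1]

Steps:
R0: 12 valid matches — {0↦4, 1↦1, 2↦5, 3↦6}, {0↦4, 1↦1, 2↦5, 3↦8}, {0↦4, 1↦1, 2↦7, 3↦6} (+9 more)
R1: 3 valid matches — {0↦2, 1↦3, 2↦1, 3↦4}, {0↦2, 1↦3, 2↦1, 3↦5}, {0↦2, 1↦3, 2↦1, 3↦7}
R2: no valid match — LHS pattern not found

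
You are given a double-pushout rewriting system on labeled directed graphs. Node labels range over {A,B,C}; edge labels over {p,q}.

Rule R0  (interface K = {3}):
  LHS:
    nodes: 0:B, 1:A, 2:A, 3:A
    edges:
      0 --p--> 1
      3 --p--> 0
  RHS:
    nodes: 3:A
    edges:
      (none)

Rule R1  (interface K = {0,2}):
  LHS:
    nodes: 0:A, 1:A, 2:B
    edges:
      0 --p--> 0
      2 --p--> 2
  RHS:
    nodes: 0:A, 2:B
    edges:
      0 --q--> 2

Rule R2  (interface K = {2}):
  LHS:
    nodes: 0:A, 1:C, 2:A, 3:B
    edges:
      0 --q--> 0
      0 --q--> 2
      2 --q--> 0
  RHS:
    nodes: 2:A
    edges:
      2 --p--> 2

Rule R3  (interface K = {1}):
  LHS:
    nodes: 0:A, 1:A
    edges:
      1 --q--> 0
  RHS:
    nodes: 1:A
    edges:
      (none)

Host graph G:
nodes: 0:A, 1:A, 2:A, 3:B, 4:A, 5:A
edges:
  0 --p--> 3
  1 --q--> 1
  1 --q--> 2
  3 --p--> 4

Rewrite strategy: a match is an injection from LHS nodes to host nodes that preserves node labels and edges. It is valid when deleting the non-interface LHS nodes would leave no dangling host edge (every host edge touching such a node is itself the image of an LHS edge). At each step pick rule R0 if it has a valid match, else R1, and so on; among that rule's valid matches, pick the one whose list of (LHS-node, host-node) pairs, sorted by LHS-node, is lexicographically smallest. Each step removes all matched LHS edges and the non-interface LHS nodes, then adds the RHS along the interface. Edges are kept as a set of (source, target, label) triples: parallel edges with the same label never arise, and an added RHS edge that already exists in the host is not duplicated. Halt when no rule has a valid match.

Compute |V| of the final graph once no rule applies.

Answer: 2

Derivation:
initial: |V|=6 |E|=4  E = 0-p->3 1-q->1 1-q->2 3-p->4
step 1: apply R0 at {0↦3, 1↦4, 2↦5, 3↦0}  → |V|=3 |E|=2  E = 1-q->1 1-q->2
step 2: apply R3 at {0↦2, 1↦1}  → |V|=2 |E|=1  E = 1-q->1
final graph: no rule applies after step 2
NF nodes: {0:A, 1:A}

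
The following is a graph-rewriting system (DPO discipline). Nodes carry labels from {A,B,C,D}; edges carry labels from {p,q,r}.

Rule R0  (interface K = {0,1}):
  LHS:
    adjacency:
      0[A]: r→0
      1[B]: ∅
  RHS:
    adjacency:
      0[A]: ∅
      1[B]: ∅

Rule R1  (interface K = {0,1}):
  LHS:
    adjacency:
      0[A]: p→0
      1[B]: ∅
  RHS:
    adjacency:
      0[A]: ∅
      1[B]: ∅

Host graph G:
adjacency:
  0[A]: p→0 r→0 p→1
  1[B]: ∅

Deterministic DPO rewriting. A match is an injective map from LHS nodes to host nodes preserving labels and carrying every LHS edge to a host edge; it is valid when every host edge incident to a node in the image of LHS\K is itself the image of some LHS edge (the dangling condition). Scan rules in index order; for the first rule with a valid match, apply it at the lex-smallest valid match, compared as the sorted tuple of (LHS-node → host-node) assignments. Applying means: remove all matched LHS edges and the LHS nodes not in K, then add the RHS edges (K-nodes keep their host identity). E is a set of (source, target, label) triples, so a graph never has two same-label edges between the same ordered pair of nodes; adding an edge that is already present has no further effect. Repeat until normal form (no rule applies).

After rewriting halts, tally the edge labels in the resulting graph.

Answer: p:1

Rewrite trace:
initial: |V|=2 |E|=3  E = 0-p->0 0-r->0 0-p->1
step 1: apply R0 at {0↦0, 1↦1}  → |V|=2 |E|=2  E = 0-p->0 0-p->1
step 2: apply R1 at {0↦0, 1↦1}  → |V|=2 |E|=1  E = 0-p->1
halt: no rule applies after step 2
NF edges: [(0, 1, 'p')]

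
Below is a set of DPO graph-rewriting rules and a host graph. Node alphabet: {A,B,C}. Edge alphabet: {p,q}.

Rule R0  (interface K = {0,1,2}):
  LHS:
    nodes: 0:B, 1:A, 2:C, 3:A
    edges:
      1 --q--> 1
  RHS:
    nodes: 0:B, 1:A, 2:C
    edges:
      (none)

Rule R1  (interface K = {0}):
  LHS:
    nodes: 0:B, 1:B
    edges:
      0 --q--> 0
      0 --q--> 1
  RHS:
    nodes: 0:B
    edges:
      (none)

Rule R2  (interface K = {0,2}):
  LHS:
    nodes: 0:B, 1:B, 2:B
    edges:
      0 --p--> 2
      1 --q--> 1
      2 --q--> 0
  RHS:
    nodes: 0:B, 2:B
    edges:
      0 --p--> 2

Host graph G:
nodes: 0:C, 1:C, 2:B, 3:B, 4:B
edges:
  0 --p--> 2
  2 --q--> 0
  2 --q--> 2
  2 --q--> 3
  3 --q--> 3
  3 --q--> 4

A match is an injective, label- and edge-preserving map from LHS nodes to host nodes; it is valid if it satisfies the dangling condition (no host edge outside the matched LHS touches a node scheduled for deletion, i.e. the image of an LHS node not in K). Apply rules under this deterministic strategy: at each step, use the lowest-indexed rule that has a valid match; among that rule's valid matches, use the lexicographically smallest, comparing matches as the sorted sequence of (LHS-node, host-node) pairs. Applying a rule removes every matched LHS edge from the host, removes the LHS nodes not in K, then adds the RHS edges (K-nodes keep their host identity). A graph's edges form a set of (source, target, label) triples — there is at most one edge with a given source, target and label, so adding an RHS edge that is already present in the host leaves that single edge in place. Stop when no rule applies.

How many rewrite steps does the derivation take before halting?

initial: |V|=5 |E|=6  E = 0-p->2 2-q->0 2-q->2 2-q->3 3-q->3 3-q->4
step 1: apply R1 at {0↦3, 1↦4}  → |V|=4 |E|=4  E = 0-p->2 2-q->0 2-q->2 2-q->3
step 2: apply R1 at {0↦2, 1↦3}  → |V|=3 |E|=2  E = 0-p->2 2-q->0
halt: no rule applies after step 2

Answer: 2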